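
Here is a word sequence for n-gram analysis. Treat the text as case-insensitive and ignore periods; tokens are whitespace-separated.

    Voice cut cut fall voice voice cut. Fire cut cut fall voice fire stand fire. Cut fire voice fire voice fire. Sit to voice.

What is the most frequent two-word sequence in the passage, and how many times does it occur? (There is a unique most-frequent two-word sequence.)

Bigram frequencies (highest first):
  voice fire: 3
  voice cut: 2
  cut cut: 2
  cut fall: 2
  fall voice: 2
  cut fire: 2
  … (8 more, each ≤ 2)

"voice fire", 3 times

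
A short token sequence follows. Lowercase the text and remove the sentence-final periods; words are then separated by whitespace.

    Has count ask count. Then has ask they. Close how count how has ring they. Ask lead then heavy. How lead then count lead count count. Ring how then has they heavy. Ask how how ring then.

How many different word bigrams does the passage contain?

37 tokens → 36 bigram windows in total.
Repeated bigrams (each contributes count−1 duplicates):
  lead then: 2
  then has: 2
2 duplicate windows → 36 − 2 = 34 distinct.

34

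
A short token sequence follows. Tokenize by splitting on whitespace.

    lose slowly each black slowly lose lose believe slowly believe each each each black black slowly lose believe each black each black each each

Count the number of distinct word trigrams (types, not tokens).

24 tokens → 22 trigram windows in total.
Repeated trigrams (each contributes count−1 duplicates):
  black slowly lose: 2
  each black each: 2
2 duplicate windows → 22 − 2 = 20 distinct.

20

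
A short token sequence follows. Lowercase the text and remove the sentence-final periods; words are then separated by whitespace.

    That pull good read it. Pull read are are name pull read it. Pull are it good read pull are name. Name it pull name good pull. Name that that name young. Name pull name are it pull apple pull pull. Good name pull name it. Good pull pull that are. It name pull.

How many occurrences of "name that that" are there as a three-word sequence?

1

Scanning the 52 overlapping trigram windows for "name that that":
  position 28–30: name that that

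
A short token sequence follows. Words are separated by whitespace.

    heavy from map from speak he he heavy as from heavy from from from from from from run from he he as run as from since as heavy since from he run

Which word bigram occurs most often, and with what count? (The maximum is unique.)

Bigram frequencies (highest first):
  from from: 5
  heavy from: 2
  he he: 2
  as from: 2
  from he: 2
  from map: 1
  … (17 more, each ≤ 1)

"from from", 5 times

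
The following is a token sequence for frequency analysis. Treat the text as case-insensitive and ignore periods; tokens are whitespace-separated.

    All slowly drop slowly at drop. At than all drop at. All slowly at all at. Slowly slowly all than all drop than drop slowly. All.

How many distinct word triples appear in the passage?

23

26 tokens → 24 trigram windows in total.
Repeated trigrams (each contributes count−1 duplicates):
  than all drop: 2
1 duplicate windows → 24 − 1 = 23 distinct.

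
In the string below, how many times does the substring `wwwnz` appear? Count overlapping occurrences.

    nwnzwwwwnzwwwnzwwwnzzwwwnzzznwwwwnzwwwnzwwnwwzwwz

Sliding a length-5 window over the 49 characters (45 positions):
  position 6–10: wwwnz
  position 11–15: wwwnz
  position 16–20: wwwnz
  position 22–26: wwwnz
  position 31–35: wwwnz
  position 36–40: wwwnz

6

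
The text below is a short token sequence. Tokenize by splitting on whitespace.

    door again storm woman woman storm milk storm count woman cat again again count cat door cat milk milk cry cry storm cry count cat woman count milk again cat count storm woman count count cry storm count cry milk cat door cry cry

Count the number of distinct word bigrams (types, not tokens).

35

44 tokens → 43 bigram windows in total.
Repeated bigrams (each contributes count−1 duplicates):
  cat door: 2
  count cat: 2
  count cry: 2
  cry cry: 2
  cry storm: 2
  storm count: 2
  storm woman: 2
  woman count: 2
8 duplicate windows → 43 − 8 = 35 distinct.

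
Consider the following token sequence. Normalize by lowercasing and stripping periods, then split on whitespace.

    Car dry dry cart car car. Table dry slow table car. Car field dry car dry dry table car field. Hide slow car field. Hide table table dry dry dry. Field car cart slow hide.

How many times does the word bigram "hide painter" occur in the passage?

0

Scanning the 34 overlapping bigram windows for "hide painter":
  (none found)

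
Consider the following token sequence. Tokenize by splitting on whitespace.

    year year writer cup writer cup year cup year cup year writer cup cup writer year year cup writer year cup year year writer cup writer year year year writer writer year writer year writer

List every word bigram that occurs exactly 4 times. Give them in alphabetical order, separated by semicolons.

cup writer; cup year; writer cup; year cup

Bigram counts meeting the condition (exactly 4 times):
  cup writer: 4
  cup year: 4
  writer cup: 4
  year cup: 4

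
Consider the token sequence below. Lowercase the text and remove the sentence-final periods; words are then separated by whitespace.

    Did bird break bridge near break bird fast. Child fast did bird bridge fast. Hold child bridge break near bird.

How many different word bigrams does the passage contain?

20 tokens → 19 bigram windows in total.
Repeated bigrams (each contributes count−1 duplicates):
  did bird: 2
1 duplicate windows → 19 − 1 = 18 distinct.

18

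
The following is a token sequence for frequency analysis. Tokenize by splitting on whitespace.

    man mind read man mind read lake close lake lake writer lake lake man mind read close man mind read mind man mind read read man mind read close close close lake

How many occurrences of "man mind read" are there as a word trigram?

6

Scanning the 30 overlapping trigram windows for "man mind read":
  position 1–3: man mind read
  position 4–6: man mind read
  position 14–16: man mind read
  position 18–20: man mind read
  position 22–24: man mind read
  position 26–28: man mind read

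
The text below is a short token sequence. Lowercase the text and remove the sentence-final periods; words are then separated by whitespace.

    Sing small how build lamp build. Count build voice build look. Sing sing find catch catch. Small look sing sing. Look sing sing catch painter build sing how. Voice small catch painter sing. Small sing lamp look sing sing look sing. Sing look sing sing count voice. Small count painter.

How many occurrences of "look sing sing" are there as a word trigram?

6

Scanning the 48 overlapping trigram windows for "look sing sing":
  position 11–13: look sing sing
  position 18–20: look sing sing
  position 21–23: look sing sing
  position 37–39: look sing sing
  position 40–42: look sing sing
  position 43–45: look sing sing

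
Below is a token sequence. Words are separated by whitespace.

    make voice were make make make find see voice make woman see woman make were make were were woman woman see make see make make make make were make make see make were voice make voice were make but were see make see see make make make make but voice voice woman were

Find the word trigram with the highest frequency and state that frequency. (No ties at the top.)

"make make make", 5 times

Trigram frequencies (highest first):
  make make make: 5
  make voice were: 2
  voice were make: 2
  were make make: 2
  make were make: 2
  see make see: 2
  … (34 more, each ≤ 2)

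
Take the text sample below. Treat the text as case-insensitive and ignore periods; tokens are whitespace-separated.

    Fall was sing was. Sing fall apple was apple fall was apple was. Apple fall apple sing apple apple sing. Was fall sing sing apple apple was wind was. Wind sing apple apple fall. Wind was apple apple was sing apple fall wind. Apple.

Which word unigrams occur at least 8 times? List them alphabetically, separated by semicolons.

apple; sing; was

Unigram counts meeting the condition (at least 8 times):
  apple: 15
  sing: 8
  was: 10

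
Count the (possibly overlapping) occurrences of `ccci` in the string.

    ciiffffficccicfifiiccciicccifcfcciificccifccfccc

4

Sliding a length-4 window over the 48 characters (45 positions):
  position 10–13: ccci
  position 20–23: ccci
  position 25–28: ccci
  position 38–41: ccci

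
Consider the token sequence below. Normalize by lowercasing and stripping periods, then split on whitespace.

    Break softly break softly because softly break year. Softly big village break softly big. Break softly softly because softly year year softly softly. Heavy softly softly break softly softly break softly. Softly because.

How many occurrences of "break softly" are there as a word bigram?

6

Scanning the 32 overlapping bigram windows for "break softly":
  position 1–2: break softly
  position 3–4: break softly
  position 12–13: break softly
  position 15–16: break softly
  position 27–28: break softly
  position 30–31: break softly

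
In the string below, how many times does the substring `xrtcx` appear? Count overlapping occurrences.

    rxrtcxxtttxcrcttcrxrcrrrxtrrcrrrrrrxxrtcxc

2

Sliding a length-5 window over the 42 characters (38 positions):
  position 2–6: xrtcx
  position 37–41: xrtcx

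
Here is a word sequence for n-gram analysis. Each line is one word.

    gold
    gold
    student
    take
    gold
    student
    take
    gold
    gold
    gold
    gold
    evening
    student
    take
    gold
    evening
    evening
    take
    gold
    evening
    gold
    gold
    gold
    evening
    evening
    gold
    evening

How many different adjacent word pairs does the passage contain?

9

27 tokens → 26 bigram windows in total.
Repeated bigrams (each contributes count−1 duplicates):
  gold gold: 6
  gold evening: 5
  take gold: 4
  student take: 3
  evening evening: 2
  evening gold: 2
  gold student: 2
17 duplicate windows → 26 − 17 = 9 distinct.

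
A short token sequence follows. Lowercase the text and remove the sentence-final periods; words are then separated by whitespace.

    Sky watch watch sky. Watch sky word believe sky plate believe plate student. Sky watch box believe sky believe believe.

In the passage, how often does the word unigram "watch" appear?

4

Scanning the 20 tokens for "watch":
  position 2: watch
  position 3: watch
  position 5: watch
  position 15: watch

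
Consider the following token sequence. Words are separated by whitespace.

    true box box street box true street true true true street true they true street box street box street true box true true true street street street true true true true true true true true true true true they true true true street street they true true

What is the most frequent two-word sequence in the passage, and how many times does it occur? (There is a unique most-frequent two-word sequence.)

"true true", 17 times

Bigram frequencies (highest first):
  true true: 17
  true street: 5
  street true: 4
  box street: 3
  street box: 3
  they true: 3
  … (6 more, each ≤ 3)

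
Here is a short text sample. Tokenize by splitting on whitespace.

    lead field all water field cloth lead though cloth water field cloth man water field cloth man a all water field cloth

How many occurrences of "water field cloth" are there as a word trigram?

Scanning the 20 overlapping trigram windows for "water field cloth":
  position 4–6: water field cloth
  position 10–12: water field cloth
  position 14–16: water field cloth
  position 20–22: water field cloth

4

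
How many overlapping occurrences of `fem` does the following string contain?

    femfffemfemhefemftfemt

5

Sliding a length-3 window over the 22 characters (20 positions):
  position 1–3: fem
  position 6–8: fem
  position 9–11: fem
  position 14–16: fem
  position 19–21: fem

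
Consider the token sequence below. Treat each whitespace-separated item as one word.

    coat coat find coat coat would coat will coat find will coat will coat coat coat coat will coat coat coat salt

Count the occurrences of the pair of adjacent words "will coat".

4

Scanning the 21 overlapping bigram windows for "will coat":
  position 8–9: will coat
  position 11–12: will coat
  position 13–14: will coat
  position 18–19: will coat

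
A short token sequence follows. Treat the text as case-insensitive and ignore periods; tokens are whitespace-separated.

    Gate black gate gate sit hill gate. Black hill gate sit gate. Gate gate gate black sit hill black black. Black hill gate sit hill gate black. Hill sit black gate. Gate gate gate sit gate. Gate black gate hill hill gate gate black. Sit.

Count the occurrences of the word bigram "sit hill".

Scanning the 44 overlapping bigram windows for "sit hill":
  position 5–6: sit hill
  position 17–18: sit hill
  position 24–25: sit hill

3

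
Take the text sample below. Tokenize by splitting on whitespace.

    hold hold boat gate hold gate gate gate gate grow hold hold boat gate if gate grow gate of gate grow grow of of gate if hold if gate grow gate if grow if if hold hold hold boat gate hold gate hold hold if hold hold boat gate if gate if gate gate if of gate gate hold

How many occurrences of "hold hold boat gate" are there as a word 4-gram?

Scanning the 56 overlapping 4-gram windows for "hold hold boat gate":
  position 1–4: hold hold boat gate
  position 11–14: hold hold boat gate
  position 37–40: hold hold boat gate
  position 46–49: hold hold boat gate

4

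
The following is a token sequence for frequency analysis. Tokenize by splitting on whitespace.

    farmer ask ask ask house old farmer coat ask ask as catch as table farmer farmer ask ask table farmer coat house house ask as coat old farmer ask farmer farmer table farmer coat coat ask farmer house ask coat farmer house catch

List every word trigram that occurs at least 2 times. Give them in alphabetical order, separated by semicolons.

Trigram counts meeting the condition (at least 2 times):
  farmer ask ask: 2
  table farmer coat: 2

farmer ask ask; table farmer coat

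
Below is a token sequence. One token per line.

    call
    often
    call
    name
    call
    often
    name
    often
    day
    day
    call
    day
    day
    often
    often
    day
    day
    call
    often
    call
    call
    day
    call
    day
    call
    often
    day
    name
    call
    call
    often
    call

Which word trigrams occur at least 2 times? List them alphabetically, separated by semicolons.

call day call; call often call; day call day; day call often; day day call; often day day

Trigram counts meeting the condition (at least 2 times):
  call day call: 2
  call often call: 3
  day call day: 2
  day call often: 2
  day day call: 2
  often day day: 2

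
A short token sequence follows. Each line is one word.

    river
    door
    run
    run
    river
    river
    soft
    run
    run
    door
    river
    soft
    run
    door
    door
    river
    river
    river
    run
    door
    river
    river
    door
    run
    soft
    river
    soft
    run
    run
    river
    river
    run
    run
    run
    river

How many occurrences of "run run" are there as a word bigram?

Scanning the 34 overlapping bigram windows for "run run":
  position 3–4: run run
  position 8–9: run run
  position 28–29: run run
  position 32–33: run run
  position 33–34: run run

5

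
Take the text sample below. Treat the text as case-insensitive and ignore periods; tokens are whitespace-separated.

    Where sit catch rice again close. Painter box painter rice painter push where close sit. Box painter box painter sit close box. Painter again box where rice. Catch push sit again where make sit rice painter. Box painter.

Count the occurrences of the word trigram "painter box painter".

3

Scanning the 36 overlapping trigram windows for "painter box painter":
  position 7–9: painter box painter
  position 17–19: painter box painter
  position 36–38: painter box painter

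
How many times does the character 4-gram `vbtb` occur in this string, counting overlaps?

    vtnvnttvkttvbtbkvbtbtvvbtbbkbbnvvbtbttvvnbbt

Sliding a length-4 window over the 44 characters (41 positions):
  position 12–15: vbtb
  position 17–20: vbtb
  position 23–26: vbtb
  position 33–36: vbtb

4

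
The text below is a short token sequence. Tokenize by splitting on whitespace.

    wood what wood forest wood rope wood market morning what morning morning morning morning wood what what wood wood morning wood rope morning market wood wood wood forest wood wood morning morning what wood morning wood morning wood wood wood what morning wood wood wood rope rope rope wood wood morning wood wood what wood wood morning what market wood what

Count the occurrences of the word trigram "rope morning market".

1

Scanning the 59 overlapping trigram windows for "rope morning market":
  position 22–24: rope morning market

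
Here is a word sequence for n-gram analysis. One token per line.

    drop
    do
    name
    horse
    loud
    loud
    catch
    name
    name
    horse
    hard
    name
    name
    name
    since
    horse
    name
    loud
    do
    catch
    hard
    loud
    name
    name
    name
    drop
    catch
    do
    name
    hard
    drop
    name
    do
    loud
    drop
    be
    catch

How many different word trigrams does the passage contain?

34

37 tokens → 35 trigram windows in total.
Repeated trigrams (each contributes count−1 duplicates):
  name name name: 2
1 duplicate windows → 35 − 1 = 34 distinct.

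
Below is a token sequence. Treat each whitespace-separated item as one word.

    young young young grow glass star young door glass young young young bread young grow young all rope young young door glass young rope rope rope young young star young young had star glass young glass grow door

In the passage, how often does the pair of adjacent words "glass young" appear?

Scanning the 37 overlapping bigram windows for "glass young":
  position 9–10: glass young
  position 22–23: glass young
  position 34–35: glass young

3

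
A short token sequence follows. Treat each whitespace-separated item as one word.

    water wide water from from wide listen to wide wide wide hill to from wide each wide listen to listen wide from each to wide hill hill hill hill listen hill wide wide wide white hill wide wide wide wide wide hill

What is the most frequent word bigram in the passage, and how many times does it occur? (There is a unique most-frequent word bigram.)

Bigram frequencies (highest first):
  wide wide: 8
  wide hill: 3
  hill hill: 3
  from wide: 2
  wide listen: 2
  listen to: 2
  … (19 more, each ≤ 2)

"wide wide", 8 times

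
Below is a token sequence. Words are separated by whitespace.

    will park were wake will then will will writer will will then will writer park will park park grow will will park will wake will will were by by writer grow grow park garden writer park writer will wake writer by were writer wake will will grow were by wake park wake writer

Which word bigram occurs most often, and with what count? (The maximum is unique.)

"will will", 5 times

Bigram frequencies (highest first):
  will will: 5
  will park: 3
  wake will: 3
  will then: 2
  then will: 2
  will writer: 2
  … (29 more, each ≤ 2)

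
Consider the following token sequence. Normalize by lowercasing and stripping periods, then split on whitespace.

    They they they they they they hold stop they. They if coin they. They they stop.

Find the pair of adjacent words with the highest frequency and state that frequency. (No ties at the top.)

"they they", 8 times

Bigram frequencies (highest first):
  they they: 8
  they hold: 1
  hold stop: 1
  stop they: 1
  they if: 1
  if coin: 1
  … (2 more, each ≤ 1)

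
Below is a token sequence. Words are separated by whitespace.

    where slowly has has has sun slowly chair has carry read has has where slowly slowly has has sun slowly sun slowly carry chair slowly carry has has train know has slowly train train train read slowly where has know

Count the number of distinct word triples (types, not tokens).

40 tokens → 38 trigram windows in total.
Repeated trigrams (each contributes count−1 duplicates):
  has has sun: 2
  has sun slowly: 2
  slowly has has: 2
3 duplicate windows → 38 − 3 = 35 distinct.

35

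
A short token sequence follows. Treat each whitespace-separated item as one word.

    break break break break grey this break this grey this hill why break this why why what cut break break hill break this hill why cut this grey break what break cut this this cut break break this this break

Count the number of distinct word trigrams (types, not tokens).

40 tokens → 38 trigram windows in total.
Repeated trigrams (each contributes count−1 duplicates):
  break break break: 2
  cut break break: 2
  this hill why: 2
3 duplicate windows → 38 − 3 = 35 distinct.

35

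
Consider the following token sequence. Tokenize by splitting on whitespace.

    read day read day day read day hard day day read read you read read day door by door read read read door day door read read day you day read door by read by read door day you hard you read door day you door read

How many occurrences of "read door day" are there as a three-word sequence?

Scanning the 45 overlapping trigram windows for "read door day":
  position 22–24: read door day
  position 36–38: read door day
  position 42–44: read door day

3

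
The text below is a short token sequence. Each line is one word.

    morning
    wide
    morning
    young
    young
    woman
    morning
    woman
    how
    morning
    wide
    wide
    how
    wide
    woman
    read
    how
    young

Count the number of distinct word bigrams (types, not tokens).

18 tokens → 17 bigram windows in total.
Repeated bigrams (each contributes count−1 duplicates):
  morning wide: 2
1 duplicate windows → 17 − 1 = 16 distinct.

16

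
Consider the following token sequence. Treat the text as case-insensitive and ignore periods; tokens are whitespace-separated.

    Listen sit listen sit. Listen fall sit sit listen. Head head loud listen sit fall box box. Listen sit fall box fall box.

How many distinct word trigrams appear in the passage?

23 tokens → 21 trigram windows in total.
Repeated trigrams (each contributes count−1 duplicates):
  listen sit fall: 2
  listen sit listen: 2
  sit fall box: 2
3 duplicate windows → 21 − 3 = 18 distinct.

18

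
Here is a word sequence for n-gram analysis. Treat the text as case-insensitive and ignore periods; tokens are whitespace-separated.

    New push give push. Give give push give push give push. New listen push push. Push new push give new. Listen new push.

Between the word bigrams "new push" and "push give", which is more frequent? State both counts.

"new push": 3 occurrences
"push give": 5 occurrences

"push give" (5 vs 3)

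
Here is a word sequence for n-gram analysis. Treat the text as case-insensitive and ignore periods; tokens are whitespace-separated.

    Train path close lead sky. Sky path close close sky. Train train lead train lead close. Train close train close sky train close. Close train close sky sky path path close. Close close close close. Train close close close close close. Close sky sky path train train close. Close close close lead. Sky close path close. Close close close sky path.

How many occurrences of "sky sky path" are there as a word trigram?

Scanning the 59 overlapping trigram windows for "sky sky path":
  position 5–7: sky sky path
  position 27–29: sky sky path
  position 43–45: sky sky path

3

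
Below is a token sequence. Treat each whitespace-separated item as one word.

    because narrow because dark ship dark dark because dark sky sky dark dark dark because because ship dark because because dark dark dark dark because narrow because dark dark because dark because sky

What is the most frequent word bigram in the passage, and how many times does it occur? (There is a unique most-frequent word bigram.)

Bigram frequencies (highest first):
  dark dark: 7
  dark because: 6
  because dark: 5
  because narrow: 2
  narrow because: 2
  ship dark: 2
  … (7 more, each ≤ 2)

"dark dark", 7 times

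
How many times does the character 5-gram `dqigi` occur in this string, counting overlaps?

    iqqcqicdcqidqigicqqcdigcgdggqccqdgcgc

Sliding a length-5 window over the 37 characters (33 positions):
  position 12–16: dqigi

1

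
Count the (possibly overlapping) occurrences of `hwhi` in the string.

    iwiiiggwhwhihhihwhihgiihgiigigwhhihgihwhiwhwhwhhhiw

Sliding a length-4 window over the 51 characters (48 positions):
  position 9–12: hwhi
  position 16–19: hwhi
  position 38–41: hwhi

3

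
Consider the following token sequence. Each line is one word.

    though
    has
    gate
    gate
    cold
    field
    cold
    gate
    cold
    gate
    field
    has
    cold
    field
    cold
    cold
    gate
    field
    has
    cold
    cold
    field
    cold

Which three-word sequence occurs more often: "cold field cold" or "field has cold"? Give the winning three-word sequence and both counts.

"cold field cold" (3 vs 2)

"cold field cold": 3 occurrences
"field has cold": 2 occurrences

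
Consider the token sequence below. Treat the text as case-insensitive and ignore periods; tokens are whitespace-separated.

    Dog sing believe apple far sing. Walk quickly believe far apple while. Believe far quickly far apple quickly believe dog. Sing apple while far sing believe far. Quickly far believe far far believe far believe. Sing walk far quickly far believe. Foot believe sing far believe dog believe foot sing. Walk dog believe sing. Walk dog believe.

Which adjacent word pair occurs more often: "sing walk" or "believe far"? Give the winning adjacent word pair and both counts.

"sing walk": 4 occurrences
"believe far": 5 occurrences

"believe far" (5 vs 4)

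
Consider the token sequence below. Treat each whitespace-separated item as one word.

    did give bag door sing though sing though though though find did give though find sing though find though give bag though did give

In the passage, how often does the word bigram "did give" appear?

3

Scanning the 23 overlapping bigram windows for "did give":
  position 1–2: did give
  position 12–13: did give
  position 23–24: did give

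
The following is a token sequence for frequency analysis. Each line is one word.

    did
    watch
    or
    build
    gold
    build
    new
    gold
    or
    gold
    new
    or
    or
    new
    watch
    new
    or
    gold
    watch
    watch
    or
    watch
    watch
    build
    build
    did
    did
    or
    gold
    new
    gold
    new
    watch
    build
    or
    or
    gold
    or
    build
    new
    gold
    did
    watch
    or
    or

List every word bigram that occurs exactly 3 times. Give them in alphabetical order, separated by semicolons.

Bigram counts meeting the condition (exactly 3 times):
  gold new: 3
  new gold: 3
  or or: 3
  watch or: 3

gold new; new gold; or or; watch or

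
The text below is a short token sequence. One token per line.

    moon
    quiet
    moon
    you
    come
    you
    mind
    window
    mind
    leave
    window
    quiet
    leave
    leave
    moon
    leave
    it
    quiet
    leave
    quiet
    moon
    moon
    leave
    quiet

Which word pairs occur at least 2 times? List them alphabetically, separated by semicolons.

Bigram counts meeting the condition (at least 2 times):
  leave quiet: 2
  moon leave: 2
  quiet leave: 2
  quiet moon: 2

leave quiet; moon leave; quiet leave; quiet moon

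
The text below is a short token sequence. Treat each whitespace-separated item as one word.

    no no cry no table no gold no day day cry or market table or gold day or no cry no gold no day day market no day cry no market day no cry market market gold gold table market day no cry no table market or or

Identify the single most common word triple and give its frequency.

Trigram frequencies (highest first):
  no cry no: 3
  cry no table: 2
  no gold no: 2
  gold no day: 2
  no day day: 2
  market day no: 2
  … (32 more, each ≤ 2)

"no cry no", 3 times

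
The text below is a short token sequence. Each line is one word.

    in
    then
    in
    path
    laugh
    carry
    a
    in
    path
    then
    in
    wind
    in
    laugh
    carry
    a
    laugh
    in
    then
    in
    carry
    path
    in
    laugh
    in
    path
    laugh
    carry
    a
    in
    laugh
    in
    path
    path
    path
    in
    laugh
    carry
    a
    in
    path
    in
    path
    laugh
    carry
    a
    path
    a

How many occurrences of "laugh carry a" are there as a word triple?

Scanning the 46 overlapping trigram windows for "laugh carry a":
  position 5–7: laugh carry a
  position 14–16: laugh carry a
  position 27–29: laugh carry a
  position 37–39: laugh carry a
  position 44–46: laugh carry a

5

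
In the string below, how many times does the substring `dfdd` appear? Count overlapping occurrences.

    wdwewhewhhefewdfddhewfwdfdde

2

Sliding a length-4 window over the 28 characters (25 positions):
  position 15–18: dfdd
  position 24–27: dfdd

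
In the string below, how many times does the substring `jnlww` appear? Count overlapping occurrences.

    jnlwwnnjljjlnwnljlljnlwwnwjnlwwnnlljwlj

Sliding a length-5 window over the 39 characters (35 positions):
  position 1–5: jnlww
  position 20–24: jnlww
  position 27–31: jnlww

3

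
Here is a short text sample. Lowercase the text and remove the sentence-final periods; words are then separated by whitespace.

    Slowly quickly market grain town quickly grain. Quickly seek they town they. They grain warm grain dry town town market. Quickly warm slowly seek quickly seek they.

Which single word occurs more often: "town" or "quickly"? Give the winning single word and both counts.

"quickly" (5 vs 4)

"town": 4 occurrences
"quickly": 5 occurrences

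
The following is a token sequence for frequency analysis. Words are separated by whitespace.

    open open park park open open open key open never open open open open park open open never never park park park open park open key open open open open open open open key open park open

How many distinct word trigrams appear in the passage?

37 tokens → 35 trigram windows in total.
Repeated trigrams (each contributes count−1 duplicates):
  open open open: 8
  open key open: 3
  open park open: 3
  open open key: 2
  open open park: 2
  park open open: 2
  park park open: 2
15 duplicate windows → 35 − 15 = 20 distinct.

20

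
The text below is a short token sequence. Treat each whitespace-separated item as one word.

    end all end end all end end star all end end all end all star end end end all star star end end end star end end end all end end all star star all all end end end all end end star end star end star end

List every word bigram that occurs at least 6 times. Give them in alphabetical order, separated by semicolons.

Bigram counts meeting the condition (at least 6 times):
  all end: 7
  end all: 8
  end end: 13
  star end: 6

all end; end all; end end; star end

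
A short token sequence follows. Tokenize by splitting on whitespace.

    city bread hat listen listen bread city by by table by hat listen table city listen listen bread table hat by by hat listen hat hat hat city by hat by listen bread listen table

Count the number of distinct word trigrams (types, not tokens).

31

35 tokens → 33 trigram windows in total.
Repeated trigrams (each contributes count−1 duplicates):
  by hat listen: 2
  listen listen bread: 2
2 duplicate windows → 33 − 2 = 31 distinct.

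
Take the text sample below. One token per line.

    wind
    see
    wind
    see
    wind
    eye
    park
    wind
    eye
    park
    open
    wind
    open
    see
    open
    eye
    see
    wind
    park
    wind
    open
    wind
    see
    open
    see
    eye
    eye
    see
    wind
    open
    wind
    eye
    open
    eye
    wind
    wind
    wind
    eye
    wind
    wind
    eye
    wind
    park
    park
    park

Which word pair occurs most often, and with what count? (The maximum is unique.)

Bigram frequencies (highest first):
  wind eye: 5
  see wind: 4
  wind see: 3
  open wind: 3
  wind open: 3
  eye wind: 3
  … (13 more, each ≤ 3)

"wind eye", 5 times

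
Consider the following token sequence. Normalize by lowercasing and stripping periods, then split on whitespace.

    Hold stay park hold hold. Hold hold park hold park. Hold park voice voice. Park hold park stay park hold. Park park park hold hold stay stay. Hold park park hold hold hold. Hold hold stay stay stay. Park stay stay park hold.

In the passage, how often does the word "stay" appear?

Scanning the 43 tokens for "stay":
  position 2: stay
  position 18: stay
  position 26: stay
  position 27: stay
  position 36: stay
  position 37: stay
  position 38: stay
  position 40: stay
  position 41: stay

9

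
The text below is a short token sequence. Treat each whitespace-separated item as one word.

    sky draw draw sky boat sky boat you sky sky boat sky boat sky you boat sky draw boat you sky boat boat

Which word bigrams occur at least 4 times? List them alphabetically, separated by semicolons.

Bigram counts meeting the condition (at least 4 times):
  boat sky: 4
  sky boat: 5

boat sky; sky boat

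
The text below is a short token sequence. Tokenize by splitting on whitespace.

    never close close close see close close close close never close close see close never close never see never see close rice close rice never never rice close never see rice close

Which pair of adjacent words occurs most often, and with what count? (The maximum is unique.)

"close close", 6 times

Bigram frequencies (highest first):
  close close: 6
  close never: 4
  never close: 3
  see close: 3
  never see: 3
  rice close: 3
  … (7 more, each ≤ 2)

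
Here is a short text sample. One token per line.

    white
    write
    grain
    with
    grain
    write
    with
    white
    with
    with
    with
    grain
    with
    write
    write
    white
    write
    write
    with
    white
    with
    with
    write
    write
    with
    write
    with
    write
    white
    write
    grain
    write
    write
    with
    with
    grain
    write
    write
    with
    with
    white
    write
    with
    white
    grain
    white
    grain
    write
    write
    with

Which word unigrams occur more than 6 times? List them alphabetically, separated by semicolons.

grain; white; with; write

Unigram counts meeting the condition (more than 6 times):
  grain: 7
  white: 8
  with: 17
  write: 18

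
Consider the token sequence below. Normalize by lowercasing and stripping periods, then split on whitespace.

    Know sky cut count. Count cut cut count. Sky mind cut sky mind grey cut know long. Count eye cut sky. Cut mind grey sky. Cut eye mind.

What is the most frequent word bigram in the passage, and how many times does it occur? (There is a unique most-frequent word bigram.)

Bigram frequencies (highest first):
  sky cut: 3
  cut count: 2
  sky mind: 2
  cut sky: 2
  mind grey: 2
  know sky: 1
  … (15 more, each ≤ 1)

"sky cut", 3 times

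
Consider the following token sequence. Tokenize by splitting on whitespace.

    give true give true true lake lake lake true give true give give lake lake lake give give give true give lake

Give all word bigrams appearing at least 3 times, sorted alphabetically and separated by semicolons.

Bigram counts meeting the condition (at least 3 times):
  give give: 3
  give true: 4
  lake lake: 4
  true give: 4

give give; give true; lake lake; true give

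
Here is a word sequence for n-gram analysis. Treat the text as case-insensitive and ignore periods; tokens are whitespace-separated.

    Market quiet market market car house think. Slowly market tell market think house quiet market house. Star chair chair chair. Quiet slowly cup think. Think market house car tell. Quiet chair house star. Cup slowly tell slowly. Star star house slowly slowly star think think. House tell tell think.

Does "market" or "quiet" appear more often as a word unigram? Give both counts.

"market": 7 occurrences
"quiet": 4 occurrences

"market" (7 vs 4)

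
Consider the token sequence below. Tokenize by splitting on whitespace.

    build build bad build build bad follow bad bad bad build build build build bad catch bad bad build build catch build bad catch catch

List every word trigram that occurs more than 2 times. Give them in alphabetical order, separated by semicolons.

bad build build; build build bad

Trigram counts meeting the condition (more than 2 times):
  bad build build: 3
  build build bad: 3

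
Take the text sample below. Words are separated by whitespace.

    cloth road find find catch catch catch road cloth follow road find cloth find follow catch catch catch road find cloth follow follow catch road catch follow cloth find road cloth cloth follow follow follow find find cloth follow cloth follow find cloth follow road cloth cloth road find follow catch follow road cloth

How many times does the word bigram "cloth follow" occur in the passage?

6

Scanning the 53 overlapping bigram windows for "cloth follow":
  position 9–10: cloth follow
  position 21–22: cloth follow
  position 32–33: cloth follow
  position 38–39: cloth follow
  position 40–41: cloth follow
  position 43–44: cloth follow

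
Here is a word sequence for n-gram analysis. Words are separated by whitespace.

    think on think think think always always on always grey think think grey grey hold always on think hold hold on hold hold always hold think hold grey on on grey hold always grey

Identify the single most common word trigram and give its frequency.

Trigram frequencies (highest first):
  grey hold always: 2
  think on think: 1
  on think think: 1
  think think think: 1
  think think always: 1
  think always always: 1
  … (25 more, each ≤ 1)

"grey hold always", 2 times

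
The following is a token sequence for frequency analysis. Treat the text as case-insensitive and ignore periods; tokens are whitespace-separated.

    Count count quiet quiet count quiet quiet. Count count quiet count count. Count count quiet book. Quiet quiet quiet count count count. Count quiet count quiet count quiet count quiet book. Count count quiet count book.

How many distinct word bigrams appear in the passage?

8

36 tokens → 35 bigram windows in total.
Repeated bigrams (each contributes count−1 duplicates):
  count count: 9
  count quiet: 9
  quiet count: 8
  quiet quiet: 4
  quiet book: 2
27 duplicate windows → 35 − 27 = 8 distinct.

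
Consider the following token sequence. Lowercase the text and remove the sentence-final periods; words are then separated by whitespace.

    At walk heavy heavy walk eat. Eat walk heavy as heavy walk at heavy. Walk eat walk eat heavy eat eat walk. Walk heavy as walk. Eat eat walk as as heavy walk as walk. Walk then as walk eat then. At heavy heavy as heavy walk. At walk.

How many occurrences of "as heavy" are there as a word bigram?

3

Scanning the 48 overlapping bigram windows for "as heavy":
  position 10–11: as heavy
  position 31–32: as heavy
  position 45–46: as heavy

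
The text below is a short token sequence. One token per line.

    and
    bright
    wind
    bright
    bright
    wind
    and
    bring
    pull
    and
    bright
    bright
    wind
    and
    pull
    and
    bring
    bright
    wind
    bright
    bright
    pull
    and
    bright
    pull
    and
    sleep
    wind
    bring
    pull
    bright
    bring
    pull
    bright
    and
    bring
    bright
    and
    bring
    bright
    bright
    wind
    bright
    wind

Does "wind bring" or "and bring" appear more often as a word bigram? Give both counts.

"wind bring": 1 occurrence
"and bring": 4 occurrences

"and bring" (4 vs 1)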